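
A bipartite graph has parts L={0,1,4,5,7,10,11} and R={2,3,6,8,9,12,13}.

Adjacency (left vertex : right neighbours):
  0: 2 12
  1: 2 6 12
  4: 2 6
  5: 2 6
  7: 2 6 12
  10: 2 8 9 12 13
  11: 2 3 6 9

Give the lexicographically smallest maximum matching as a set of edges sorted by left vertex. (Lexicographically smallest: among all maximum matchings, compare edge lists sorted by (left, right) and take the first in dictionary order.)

|M| = 5 (so the lex-smallest maximum matching has 5 edges)
process left vertices in ascending order; for each, take the smallest-labelled available neighbour that still permits 5 edges overall, or leave it unmatched if none does
lex-smallest matching: {0-2, 1-6, 7-12, 10-8, 11-3}

Lex-smallest maximum matching: {(0,2), (1,6), (7,12), (10,8), (11,3)}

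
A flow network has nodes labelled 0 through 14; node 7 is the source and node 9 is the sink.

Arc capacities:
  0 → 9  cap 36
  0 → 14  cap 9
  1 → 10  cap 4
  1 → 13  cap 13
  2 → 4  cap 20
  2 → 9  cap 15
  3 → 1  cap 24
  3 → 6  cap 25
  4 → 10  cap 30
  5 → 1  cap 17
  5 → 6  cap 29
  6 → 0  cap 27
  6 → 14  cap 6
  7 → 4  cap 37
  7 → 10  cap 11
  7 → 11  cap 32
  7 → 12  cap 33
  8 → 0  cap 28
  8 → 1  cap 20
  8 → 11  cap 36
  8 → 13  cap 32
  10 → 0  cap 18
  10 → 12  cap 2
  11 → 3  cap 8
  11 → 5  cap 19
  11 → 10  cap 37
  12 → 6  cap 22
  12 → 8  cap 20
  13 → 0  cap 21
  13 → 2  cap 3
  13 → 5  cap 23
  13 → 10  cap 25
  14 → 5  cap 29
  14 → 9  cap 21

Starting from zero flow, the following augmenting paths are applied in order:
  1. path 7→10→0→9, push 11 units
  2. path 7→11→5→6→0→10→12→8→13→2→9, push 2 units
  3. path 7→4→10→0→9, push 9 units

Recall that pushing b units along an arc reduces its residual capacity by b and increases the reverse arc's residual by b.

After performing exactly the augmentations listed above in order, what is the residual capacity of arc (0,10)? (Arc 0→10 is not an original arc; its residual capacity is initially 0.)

after path 1 (7→10→0→9, push 11): res(0,10)=11
after path 2 (7→11→5→6→0→10→12→8→13→2→9, push 2): res(0,10)=9
after path 3 (7→4→10→0→9, push 9): res(0,10)=18

Residual capacity of (0,10): 18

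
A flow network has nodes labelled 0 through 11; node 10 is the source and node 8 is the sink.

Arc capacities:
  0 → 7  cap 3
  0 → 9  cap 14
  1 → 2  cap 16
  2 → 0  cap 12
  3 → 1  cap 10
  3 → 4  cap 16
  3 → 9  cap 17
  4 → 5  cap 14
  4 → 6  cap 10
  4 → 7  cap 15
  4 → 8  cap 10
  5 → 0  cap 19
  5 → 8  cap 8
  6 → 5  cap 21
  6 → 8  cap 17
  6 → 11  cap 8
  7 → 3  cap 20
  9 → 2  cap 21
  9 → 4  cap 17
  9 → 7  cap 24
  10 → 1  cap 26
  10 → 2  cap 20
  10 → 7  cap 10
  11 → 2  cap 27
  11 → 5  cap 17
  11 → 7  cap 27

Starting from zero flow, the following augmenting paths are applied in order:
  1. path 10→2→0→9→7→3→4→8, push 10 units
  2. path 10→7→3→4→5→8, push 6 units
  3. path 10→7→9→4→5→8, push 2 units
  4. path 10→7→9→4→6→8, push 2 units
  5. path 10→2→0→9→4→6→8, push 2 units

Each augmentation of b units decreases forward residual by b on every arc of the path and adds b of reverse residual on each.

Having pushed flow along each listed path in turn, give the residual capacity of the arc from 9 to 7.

Residual capacity of (9,7): 18

after path 1 (10→2→0→9→7→3→4→8, push 10): res(9,7)=14
after path 2 (10→7→3→4→5→8, push 6): res(9,7)=14
after path 3 (10→7→9→4→5→8, push 2): res(9,7)=16
after path 4 (10→7→9→4→6→8, push 2): res(9,7)=18
after path 5 (10→2→0→9→4→6→8, push 2): res(9,7)=18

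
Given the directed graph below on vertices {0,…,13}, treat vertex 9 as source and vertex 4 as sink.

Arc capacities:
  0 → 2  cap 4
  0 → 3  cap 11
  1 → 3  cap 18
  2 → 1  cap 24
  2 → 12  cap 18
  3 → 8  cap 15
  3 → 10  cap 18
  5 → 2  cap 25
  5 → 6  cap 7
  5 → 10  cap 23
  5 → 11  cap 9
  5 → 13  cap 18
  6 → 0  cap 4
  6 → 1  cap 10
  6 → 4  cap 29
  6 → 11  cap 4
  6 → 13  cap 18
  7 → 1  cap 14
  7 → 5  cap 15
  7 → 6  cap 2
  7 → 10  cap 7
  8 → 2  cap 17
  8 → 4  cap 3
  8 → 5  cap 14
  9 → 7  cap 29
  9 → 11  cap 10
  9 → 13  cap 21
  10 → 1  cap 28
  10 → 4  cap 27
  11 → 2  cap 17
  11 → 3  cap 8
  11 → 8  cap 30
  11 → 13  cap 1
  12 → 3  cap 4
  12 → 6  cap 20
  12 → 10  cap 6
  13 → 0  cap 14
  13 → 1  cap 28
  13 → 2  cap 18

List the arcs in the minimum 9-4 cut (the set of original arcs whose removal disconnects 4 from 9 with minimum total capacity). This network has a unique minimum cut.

augment #1: 9→7→6→4 push 2
augment #2: 9→7→10→4 push 7
augment #3: 9→11→8→4 push 3
augment #4: 9→7→5→6→4 push 7
augment #5: 9→7→5→10→4 push 8
augment #6: 9→11→3→10→4 push 7
augment #7: 9→7→1→3→10→4 push 5
augment #8: 9→13→2→12→6→4 push 18
max flow = 57; residual-reachable set from 9 gives S-side
cut edges (S→T): {(2,12), (5,6), (7,6), (8,4), (10,4)} total cap 57

Min-cut arcs: {(2,12), (5,6), (7,6), (8,4), (10,4)} (total capacity 57)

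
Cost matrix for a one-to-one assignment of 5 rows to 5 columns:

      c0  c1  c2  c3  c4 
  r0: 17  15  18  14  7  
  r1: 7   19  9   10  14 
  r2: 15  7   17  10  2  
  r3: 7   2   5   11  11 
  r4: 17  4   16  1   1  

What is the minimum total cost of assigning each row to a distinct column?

optimal assignment: row0→col4 (cost 7), row1→col0 (cost 7), row2→col1 (cost 7), row3→col2 (cost 5), row4→col3 (cost 1)
total = 7 + 7 + 7 + 5 + 1 = 27

Minimum assignment cost: 27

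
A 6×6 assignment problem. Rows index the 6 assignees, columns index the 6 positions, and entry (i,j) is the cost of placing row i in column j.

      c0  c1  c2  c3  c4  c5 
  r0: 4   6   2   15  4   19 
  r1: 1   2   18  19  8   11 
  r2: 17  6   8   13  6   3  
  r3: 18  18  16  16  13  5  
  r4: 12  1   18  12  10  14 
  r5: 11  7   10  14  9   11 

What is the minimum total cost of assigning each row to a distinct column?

optimal assignment: row0→col2 (cost 2), row1→col0 (cost 1), row2→col4 (cost 6), row3→col5 (cost 5), row4→col1 (cost 1), row5→col3 (cost 14)
total = 2 + 1 + 6 + 5 + 1 + 14 = 29

Minimum assignment cost: 29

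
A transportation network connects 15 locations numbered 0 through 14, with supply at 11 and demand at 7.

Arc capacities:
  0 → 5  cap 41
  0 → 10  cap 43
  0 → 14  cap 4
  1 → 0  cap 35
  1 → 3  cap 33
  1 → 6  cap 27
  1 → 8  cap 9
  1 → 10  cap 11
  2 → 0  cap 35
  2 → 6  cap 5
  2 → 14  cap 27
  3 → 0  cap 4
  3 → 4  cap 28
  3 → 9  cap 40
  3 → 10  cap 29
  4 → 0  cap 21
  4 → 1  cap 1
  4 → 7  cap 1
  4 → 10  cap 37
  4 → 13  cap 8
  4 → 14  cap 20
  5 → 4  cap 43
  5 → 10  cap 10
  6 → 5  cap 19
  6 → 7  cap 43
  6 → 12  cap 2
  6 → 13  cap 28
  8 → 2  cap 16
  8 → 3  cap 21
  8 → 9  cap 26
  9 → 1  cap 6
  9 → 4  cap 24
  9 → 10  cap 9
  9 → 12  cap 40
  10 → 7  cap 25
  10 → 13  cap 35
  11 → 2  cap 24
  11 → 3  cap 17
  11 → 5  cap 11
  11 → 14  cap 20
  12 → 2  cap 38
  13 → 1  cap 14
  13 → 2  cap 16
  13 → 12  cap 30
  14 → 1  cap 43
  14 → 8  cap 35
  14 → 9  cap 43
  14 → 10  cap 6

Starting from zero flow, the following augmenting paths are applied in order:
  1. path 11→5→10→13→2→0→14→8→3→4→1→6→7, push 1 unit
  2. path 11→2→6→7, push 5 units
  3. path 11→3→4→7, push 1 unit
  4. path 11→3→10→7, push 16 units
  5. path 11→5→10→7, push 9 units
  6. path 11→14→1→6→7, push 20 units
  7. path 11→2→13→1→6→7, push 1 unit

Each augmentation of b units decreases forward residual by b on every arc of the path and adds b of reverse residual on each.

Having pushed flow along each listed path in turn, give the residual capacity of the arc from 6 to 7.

Residual capacity of (6,7): 16

after path 1 (11→5→10→13→2→0→14→8→3→4→1→6→7, push 1): res(6,7)=42
after path 2 (11→2→6→7, push 5): res(6,7)=37
after path 3 (11→3→4→7, push 1): res(6,7)=37
after path 4 (11→3→10→7, push 16): res(6,7)=37
after path 5 (11→5→10→7, push 9): res(6,7)=37
after path 6 (11→14→1→6→7, push 20): res(6,7)=17
after path 7 (11→2→13→1→6→7, push 1): res(6,7)=16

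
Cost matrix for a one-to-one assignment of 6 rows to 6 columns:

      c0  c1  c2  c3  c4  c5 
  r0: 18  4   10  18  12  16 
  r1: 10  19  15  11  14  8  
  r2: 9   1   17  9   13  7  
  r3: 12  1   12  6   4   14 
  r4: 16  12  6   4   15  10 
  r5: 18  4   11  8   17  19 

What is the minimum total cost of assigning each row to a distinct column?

Minimum assignment cost: 39

one of 4 optimal assignments: row0→col1 (cost 4), row1→col0 (cost 10), row2→col5 (cost 7), row3→col4 (cost 4), row4→col2 (cost 6), row5→col3 (cost 8)
total = 4 + 10 + 7 + 4 + 6 + 8 = 39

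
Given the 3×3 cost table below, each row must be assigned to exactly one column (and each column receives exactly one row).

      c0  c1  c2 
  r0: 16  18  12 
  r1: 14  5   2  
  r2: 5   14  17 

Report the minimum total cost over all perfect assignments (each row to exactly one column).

Minimum assignment cost: 22

optimal assignment: row0→col2 (cost 12), row1→col1 (cost 5), row2→col0 (cost 5)
total = 12 + 5 + 5 = 22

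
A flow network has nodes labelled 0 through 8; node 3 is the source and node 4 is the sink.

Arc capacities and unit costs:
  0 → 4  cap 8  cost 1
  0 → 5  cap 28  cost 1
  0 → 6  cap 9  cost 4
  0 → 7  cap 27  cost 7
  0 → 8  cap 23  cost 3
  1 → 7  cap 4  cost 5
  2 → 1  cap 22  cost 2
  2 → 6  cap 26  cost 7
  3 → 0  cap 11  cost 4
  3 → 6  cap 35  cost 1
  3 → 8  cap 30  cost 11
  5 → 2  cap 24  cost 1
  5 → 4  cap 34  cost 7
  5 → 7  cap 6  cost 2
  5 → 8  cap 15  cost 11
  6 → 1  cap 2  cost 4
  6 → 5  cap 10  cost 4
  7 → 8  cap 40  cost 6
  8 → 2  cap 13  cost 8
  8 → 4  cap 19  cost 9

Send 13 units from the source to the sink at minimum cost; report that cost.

shortest-cost path #1: 3→0→4 push 8 @ unit cost 5 (adds 40)
shortest-cost path #2: 3→6→5→4 push 5 @ unit cost 12 (adds 60)
total cost = 100

Minimum cost for 13 units: 100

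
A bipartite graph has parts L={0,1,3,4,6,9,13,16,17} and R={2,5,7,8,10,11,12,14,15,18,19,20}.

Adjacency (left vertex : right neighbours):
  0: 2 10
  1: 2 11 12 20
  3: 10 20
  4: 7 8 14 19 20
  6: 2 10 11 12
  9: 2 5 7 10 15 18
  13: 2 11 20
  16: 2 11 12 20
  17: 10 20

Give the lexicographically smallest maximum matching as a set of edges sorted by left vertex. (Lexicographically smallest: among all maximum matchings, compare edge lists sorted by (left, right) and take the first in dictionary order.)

|M| = 7 (so the lex-smallest maximum matching has 7 edges)
process left vertices in ascending order; for each, take the smallest-labelled available neighbour that still permits 7 edges overall, or leave it unmatched if none does
lex-smallest matching: {0-2, 1-11, 3-10, 4-7, 6-12, 9-5, 13-20}

Lex-smallest maximum matching: {(0,2), (1,11), (3,10), (4,7), (6,12), (9,5), (13,20)}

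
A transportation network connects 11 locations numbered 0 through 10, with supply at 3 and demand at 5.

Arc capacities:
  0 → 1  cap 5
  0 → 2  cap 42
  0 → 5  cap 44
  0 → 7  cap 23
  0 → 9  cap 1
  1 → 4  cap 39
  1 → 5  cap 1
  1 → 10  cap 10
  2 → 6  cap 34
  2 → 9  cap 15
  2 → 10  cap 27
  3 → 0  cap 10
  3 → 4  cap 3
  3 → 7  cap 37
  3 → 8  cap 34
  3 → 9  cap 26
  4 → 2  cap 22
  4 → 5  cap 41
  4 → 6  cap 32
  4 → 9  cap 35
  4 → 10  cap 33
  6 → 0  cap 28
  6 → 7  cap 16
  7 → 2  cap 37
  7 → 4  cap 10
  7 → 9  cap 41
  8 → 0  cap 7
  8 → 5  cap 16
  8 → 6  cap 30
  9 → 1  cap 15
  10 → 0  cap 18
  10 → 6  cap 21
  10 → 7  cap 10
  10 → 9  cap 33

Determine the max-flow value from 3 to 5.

Maximum flow value: 93

augment #1: 3→0→5 bottleneck 10, total now 10
augment #2: 3→4→5 bottleneck 3, total now 13
augment #3: 3→8→5 bottleneck 16, total now 29
augment #4: 3→7→4→5 bottleneck 10, total now 39
augment #5: 3→8→0→5 bottleneck 7, total now 46
augment #6: 3→9→1→5 bottleneck 1, total now 47
augment #7: 3→8→6→0→5 bottleneck 11, total now 58
augment #8: 3→9→1→4→5 bottleneck 14, total now 72
augment #9: 3→7→2→6→0→5 bottleneck 16, total now 88
augment #10: 3→7→2→6→0→1→4→5 bottleneck 1, total now 89
augment #11: 3→7→2→10→0→1→4→5 bottleneck 4, total now 93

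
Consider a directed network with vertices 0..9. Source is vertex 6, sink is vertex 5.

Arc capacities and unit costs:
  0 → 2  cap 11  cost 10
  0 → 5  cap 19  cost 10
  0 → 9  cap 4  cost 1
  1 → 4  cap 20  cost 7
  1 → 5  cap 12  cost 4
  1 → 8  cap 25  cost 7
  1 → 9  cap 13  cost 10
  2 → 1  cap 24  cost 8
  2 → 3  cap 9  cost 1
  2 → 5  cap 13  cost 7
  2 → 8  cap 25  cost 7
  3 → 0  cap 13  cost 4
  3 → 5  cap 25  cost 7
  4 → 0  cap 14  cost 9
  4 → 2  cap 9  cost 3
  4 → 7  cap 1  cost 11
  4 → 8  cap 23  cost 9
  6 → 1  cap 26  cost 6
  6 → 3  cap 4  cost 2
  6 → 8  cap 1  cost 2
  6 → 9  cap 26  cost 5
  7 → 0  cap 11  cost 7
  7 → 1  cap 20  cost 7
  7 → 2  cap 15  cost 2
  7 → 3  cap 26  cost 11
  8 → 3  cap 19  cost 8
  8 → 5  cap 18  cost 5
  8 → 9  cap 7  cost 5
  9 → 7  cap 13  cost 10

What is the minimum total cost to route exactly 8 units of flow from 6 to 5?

shortest-cost path #1: 6→8→5 push 1 @ unit cost 7 (adds 7)
shortest-cost path #2: 6→3→5 push 4 @ unit cost 9 (adds 36)
shortest-cost path #3: 6→1→5 push 3 @ unit cost 10 (adds 30)
total cost = 73

Minimum cost for 8 units: 73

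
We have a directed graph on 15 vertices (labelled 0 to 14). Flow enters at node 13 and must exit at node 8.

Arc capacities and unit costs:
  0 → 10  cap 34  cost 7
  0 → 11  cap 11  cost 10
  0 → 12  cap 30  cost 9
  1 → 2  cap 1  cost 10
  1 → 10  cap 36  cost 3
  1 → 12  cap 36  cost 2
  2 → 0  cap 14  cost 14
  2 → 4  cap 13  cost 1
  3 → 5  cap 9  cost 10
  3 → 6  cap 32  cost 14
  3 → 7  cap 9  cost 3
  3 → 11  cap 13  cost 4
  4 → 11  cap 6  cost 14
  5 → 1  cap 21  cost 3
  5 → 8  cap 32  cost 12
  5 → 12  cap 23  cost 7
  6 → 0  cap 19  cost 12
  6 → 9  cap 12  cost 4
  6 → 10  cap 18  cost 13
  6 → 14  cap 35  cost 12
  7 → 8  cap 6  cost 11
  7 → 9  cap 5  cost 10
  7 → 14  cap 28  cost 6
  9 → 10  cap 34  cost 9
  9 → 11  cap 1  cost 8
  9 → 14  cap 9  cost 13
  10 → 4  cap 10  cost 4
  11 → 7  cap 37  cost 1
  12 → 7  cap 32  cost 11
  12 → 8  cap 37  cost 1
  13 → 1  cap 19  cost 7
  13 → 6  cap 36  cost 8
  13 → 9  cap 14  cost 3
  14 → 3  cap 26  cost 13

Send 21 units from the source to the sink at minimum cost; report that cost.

shortest-cost path #1: 13→1→12→8 push 19 @ unit cost 10 (adds 190)
shortest-cost path #2: 13→9→11→7→8 push 1 @ unit cost 23 (adds 23)
shortest-cost path #3: 13→6→0→12→8 push 1 @ unit cost 30 (adds 30)
total cost = 243

Minimum cost for 21 units: 243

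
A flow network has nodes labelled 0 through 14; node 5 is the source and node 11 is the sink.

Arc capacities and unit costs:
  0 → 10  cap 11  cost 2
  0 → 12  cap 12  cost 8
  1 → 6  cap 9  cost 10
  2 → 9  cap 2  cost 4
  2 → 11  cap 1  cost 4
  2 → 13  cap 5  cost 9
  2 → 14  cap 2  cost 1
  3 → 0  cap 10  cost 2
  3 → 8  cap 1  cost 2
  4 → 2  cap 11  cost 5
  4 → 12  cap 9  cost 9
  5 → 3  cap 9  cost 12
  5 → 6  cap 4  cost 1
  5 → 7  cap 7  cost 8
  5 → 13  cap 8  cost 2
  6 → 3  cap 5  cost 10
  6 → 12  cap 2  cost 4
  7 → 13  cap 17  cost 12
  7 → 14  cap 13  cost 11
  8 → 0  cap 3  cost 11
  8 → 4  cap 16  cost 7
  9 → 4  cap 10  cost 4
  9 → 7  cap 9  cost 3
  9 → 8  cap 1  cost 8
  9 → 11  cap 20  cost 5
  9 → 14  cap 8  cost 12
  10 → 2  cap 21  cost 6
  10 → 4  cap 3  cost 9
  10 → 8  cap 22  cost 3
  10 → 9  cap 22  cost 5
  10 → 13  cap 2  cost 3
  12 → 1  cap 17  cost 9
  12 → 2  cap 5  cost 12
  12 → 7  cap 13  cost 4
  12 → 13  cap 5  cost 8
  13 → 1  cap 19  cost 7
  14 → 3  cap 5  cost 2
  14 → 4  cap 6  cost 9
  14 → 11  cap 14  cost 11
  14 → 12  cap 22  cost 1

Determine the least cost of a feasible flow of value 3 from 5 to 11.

shortest-cost path #1: 5→6→12→2→11 push 1 @ unit cost 21 (adds 21)
shortest-cost path #2: 5→6→3→0→10→9→11 push 2 @ unit cost 25 (adds 50)
total cost = 71

Minimum cost for 3 units: 71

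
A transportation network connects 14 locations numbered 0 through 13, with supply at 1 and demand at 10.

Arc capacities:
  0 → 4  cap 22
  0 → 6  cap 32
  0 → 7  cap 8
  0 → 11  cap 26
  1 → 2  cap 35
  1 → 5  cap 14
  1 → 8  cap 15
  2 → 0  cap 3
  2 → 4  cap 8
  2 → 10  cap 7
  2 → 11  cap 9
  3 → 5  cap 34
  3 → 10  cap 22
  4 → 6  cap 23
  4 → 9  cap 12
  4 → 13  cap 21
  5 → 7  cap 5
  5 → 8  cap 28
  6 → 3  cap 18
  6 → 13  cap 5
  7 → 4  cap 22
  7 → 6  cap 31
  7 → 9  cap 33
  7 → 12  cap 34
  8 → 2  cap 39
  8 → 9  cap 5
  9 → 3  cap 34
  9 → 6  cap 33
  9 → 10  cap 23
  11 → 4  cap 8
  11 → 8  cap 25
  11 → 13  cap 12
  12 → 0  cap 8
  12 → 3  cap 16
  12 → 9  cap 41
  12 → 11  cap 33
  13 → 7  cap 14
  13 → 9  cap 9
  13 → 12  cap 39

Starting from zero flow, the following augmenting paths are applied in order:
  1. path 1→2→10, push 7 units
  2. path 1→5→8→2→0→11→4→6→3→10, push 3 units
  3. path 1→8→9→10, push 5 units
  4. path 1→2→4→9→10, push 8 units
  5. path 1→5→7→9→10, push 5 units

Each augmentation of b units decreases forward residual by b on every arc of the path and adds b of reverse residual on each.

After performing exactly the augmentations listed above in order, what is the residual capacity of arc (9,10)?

after path 1 (1→2→10, push 7): res(9,10)=23
after path 2 (1→5→8→2→0→11→4→6→3→10, push 3): res(9,10)=23
after path 3 (1→8→9→10, push 5): res(9,10)=18
after path 4 (1→2→4→9→10, push 8): res(9,10)=10
after path 5 (1→5→7→9→10, push 5): res(9,10)=5

Residual capacity of (9,10): 5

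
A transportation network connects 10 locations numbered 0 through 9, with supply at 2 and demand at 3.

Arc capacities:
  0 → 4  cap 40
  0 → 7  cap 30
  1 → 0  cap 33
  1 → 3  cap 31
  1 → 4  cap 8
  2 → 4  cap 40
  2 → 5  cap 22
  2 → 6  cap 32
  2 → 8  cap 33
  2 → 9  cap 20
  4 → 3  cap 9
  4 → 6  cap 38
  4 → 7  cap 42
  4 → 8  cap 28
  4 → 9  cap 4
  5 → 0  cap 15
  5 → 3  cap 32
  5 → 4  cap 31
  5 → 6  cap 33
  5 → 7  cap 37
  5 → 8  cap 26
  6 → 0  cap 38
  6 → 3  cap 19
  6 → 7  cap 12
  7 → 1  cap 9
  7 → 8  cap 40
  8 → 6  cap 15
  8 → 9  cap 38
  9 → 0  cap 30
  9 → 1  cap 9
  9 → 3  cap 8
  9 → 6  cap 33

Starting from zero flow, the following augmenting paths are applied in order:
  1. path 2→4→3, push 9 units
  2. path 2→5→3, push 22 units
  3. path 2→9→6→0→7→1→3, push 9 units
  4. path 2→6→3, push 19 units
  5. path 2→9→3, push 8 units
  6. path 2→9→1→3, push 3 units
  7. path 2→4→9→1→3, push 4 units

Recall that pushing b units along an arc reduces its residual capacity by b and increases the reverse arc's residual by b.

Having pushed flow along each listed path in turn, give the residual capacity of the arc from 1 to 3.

Residual capacity of (1,3): 15

after path 1 (2→4→3, push 9): res(1,3)=31
after path 2 (2→5→3, push 22): res(1,3)=31
after path 3 (2→9→6→0→7→1→3, push 9): res(1,3)=22
after path 4 (2→6→3, push 19): res(1,3)=22
after path 5 (2→9→3, push 8): res(1,3)=22
after path 6 (2→9→1→3, push 3): res(1,3)=19
after path 7 (2→4→9→1→3, push 4): res(1,3)=15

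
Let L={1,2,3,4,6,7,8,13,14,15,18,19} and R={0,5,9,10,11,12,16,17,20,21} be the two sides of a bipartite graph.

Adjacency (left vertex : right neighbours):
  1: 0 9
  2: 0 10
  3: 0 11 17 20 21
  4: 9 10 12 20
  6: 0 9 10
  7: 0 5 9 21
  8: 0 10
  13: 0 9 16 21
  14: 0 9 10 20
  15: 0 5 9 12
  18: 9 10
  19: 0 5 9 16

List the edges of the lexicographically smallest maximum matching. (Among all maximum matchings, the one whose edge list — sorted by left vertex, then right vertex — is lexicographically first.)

|M| = 9 (so the lex-smallest maximum matching has 9 edges)
process left vertices in ascending order; for each, take the smallest-labelled available neighbour that still permits 9 edges overall, or leave it unmatched if none does
lex-smallest matching: {1-0, 2-10, 3-11, 4-9, 7-5, 13-21, 14-20, 15-12, 19-16}

Lex-smallest maximum matching: {(1,0), (2,10), (3,11), (4,9), (7,5), (13,21), (14,20), (15,12), (19,16)}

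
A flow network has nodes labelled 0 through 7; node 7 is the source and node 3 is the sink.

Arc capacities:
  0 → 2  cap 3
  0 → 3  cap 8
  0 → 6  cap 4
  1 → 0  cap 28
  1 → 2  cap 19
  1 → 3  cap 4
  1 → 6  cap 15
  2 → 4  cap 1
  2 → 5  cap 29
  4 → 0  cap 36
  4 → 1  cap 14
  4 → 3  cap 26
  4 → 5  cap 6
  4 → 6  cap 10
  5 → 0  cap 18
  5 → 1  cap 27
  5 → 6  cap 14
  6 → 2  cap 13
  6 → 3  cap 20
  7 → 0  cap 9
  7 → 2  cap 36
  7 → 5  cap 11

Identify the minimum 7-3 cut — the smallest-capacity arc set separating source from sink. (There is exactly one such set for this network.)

Min-cut arcs: {(0,3), (1,3), (2,4), (6,3)} (total capacity 33)

augment #1: 7→0→3 push 8
augment #2: 7→0→6→3 push 1
augment #3: 7→2→4→3 push 1
augment #4: 7→5→1→3 push 4
augment #5: 7→5→6→3 push 7
augment #6: 7→2→5→6→3 push 7
augment #7: 7→2→5→0→6→3 push 3
augment #8: 7→2→5→1→6→3 push 2
max flow = 33; residual-reachable set from 7 gives S-side
cut edges (S→T): {(0,3), (1,3), (2,4), (6,3)} total cap 33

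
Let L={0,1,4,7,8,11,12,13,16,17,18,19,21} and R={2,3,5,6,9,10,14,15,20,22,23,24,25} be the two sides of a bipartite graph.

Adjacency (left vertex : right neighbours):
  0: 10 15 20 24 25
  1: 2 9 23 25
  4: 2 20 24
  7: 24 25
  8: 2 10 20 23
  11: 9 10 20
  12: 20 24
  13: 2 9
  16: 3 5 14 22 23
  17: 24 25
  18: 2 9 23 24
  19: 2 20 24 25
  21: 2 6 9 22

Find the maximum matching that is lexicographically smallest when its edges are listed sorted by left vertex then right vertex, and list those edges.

|M| = 10 (so the lex-smallest maximum matching has 10 edges)
process left vertices in ascending order; for each, take the smallest-labelled available neighbour that still permits 10 edges overall, or leave it unmatched if none does
lex-smallest matching: {0-15, 1-2, 4-20, 7-24, 8-10, 11-9, 16-3, 17-25, 18-23, 21-6}

Lex-smallest maximum matching: {(0,15), (1,2), (4,20), (7,24), (8,10), (11,9), (16,3), (17,25), (18,23), (21,6)}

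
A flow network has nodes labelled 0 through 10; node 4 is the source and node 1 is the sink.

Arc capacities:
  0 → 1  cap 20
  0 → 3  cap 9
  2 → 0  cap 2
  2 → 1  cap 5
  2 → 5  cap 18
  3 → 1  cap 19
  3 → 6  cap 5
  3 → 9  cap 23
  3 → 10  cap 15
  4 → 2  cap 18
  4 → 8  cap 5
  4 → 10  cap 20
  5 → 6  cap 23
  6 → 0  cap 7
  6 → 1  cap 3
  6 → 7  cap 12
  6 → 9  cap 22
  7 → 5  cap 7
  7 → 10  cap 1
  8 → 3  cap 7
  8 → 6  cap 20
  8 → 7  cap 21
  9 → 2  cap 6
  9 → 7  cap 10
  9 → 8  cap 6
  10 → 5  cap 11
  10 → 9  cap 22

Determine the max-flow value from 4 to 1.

augment #1: 4→2→1 bottleneck 5, total now 5
augment #2: 4→2→0→1 bottleneck 2, total now 7
augment #3: 4→8→3→1 bottleneck 5, total now 12
augment #4: 4→2→5→6→1 bottleneck 3, total now 15
augment #5: 4→2→5→6→0→1 bottleneck 7, total now 22
augment #6: 4→10→9→8→3→1 bottleneck 2, total now 24

Maximum flow value: 24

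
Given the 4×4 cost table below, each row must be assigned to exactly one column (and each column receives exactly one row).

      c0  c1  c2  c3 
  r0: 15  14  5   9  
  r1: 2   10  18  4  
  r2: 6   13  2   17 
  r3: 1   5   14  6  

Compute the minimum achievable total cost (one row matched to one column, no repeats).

Minimum assignment cost: 18

optimal assignment: row0→col3 (cost 9), row1→col0 (cost 2), row2→col2 (cost 2), row3→col1 (cost 5)
total = 9 + 2 + 2 + 5 = 18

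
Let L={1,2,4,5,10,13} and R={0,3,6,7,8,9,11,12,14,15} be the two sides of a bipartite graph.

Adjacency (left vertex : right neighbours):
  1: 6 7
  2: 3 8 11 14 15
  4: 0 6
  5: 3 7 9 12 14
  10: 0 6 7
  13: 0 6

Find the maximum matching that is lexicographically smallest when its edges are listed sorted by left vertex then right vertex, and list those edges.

|M| = 5 (so the lex-smallest maximum matching has 5 edges)
process left vertices in ascending order; for each, take the smallest-labelled available neighbour that still permits 5 edges overall, or leave it unmatched if none does
lex-smallest matching: {1-6, 2-3, 4-0, 5-9, 10-7}

Lex-smallest maximum matching: {(1,6), (2,3), (4,0), (5,9), (10,7)}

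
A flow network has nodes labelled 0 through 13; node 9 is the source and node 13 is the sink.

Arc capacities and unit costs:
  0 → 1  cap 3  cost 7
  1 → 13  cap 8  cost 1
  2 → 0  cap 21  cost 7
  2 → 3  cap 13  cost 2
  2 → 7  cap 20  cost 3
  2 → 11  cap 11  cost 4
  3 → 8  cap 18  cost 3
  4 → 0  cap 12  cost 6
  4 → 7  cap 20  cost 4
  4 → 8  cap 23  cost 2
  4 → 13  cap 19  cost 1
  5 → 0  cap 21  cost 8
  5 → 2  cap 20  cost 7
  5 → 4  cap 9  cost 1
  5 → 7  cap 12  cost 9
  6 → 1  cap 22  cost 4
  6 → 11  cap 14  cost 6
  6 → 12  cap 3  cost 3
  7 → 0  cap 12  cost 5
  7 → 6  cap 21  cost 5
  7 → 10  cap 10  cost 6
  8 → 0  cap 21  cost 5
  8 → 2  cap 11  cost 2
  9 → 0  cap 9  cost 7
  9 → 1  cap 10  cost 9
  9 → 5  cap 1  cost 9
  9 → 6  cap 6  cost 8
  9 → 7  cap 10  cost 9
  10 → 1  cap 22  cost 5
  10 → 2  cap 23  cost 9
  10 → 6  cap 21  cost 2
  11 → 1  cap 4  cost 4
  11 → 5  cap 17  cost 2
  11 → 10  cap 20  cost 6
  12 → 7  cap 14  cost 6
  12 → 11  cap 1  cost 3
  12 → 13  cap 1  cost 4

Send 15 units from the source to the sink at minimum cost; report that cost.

Minimum cost for 15 units: 196

shortest-cost path #1: 9→1→13 push 8 @ unit cost 10 (adds 80)
shortest-cost path #2: 9→5→4→13 push 1 @ unit cost 11 (adds 11)
shortest-cost path #3: 9→6→12→13 push 1 @ unit cost 15 (adds 15)
shortest-cost path #4: 9→6→11→5→4→13 push 5 @ unit cost 18 (adds 90)
total cost = 196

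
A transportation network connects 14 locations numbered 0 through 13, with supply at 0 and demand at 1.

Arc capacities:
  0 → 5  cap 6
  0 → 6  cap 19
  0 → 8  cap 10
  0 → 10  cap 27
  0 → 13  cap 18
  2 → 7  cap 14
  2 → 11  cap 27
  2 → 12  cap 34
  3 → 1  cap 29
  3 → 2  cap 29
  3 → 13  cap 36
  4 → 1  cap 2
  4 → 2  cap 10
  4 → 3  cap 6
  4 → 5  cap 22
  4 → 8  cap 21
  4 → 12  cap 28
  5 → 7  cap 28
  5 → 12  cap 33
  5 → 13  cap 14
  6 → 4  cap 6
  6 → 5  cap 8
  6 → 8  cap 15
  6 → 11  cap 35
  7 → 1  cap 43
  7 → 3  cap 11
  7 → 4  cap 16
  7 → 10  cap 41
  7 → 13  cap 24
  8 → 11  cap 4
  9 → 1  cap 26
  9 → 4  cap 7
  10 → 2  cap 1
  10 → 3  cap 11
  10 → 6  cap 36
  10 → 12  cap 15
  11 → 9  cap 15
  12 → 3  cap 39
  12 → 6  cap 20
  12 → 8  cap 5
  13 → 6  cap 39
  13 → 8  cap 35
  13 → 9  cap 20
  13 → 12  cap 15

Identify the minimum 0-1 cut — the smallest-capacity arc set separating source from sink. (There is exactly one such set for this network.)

Min-cut arcs: {(0,5), (0,6), (0,10), (0,13), (8,11)} (total capacity 74)

augment #1: 0→5→7→1 push 6
augment #2: 0→6→4→1 push 2
augment #3: 0→10→3→1 push 11
augment #4: 0→13→9→1 push 18
augment #5: 0→6→4→3→1 push 4
augment #6: 0→6→5→7→1 push 8
augment #7: 0→6→11→9→1 push 5
augment #8: 0→8→11→9→1 push 3
augment #9: 0→10→2→7→1 push 1
augment #10: 0→10→12→3→1 push 14
augment #11: 0→10→12→3→2→7→1 push 1
augment #12: 0→8→11→9→4→2→7→1 push 1
max flow = 74; residual-reachable set from 0 gives S-side
cut edges (S→T): {(0,5), (0,6), (0,10), (0,13), (8,11)} total cap 74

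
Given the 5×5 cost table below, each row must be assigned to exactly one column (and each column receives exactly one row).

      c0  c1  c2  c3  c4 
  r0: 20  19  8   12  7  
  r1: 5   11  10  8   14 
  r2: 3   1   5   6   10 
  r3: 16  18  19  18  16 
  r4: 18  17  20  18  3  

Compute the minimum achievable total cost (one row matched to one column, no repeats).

Minimum assignment cost: 35

optimal assignment: row0→col2 (cost 8), row1→col0 (cost 5), row2→col1 (cost 1), row3→col3 (cost 18), row4→col4 (cost 3)
total = 8 + 5 + 1 + 18 + 3 = 35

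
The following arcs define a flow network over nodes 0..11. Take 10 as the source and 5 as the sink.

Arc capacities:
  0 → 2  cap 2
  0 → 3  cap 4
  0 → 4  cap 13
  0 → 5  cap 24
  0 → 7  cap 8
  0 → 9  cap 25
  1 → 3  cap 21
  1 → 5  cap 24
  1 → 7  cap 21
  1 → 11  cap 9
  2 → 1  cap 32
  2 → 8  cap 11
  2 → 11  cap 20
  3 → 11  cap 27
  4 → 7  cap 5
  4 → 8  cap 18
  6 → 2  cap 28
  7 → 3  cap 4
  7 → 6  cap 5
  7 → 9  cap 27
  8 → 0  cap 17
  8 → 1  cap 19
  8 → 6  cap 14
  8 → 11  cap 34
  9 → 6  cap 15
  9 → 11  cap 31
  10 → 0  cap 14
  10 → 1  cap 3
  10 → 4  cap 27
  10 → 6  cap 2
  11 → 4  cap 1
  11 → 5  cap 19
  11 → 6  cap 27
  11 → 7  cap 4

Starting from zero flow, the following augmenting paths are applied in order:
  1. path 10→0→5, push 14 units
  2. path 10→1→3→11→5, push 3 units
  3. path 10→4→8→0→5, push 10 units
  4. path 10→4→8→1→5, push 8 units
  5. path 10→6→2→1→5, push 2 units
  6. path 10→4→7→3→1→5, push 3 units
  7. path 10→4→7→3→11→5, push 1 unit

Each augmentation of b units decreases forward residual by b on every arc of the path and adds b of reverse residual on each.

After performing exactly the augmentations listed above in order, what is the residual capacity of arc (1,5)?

Residual capacity of (1,5): 11

after path 1 (10→0→5, push 14): res(1,5)=24
after path 2 (10→1→3→11→5, push 3): res(1,5)=24
after path 3 (10→4→8→0→5, push 10): res(1,5)=24
after path 4 (10→4→8→1→5, push 8): res(1,5)=16
after path 5 (10→6→2→1→5, push 2): res(1,5)=14
after path 6 (10→4→7→3→1→5, push 3): res(1,5)=11
after path 7 (10→4→7→3→11→5, push 1): res(1,5)=11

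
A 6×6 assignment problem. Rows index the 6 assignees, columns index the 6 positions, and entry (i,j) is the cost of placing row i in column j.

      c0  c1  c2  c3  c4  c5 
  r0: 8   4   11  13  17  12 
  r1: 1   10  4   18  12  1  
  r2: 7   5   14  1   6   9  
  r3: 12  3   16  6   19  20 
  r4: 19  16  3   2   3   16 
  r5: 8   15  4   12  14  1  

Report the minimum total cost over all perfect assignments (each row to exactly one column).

Minimum assignment cost: 20

one of 3 optimal assignments: row0→col0 (cost 8), row1→col2 (cost 4), row2→col3 (cost 1), row3→col1 (cost 3), row4→col4 (cost 3), row5→col5 (cost 1)
total = 8 + 4 + 1 + 3 + 3 + 1 = 20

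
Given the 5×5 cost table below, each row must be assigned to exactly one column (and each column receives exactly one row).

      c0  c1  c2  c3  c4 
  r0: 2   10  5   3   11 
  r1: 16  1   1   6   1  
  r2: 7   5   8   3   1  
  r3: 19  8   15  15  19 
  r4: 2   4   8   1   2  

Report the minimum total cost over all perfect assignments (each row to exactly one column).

Minimum assignment cost: 13

optimal assignment: row0→col0 (cost 2), row1→col2 (cost 1), row2→col4 (cost 1), row3→col1 (cost 8), row4→col3 (cost 1)
total = 2 + 1 + 1 + 8 + 1 = 13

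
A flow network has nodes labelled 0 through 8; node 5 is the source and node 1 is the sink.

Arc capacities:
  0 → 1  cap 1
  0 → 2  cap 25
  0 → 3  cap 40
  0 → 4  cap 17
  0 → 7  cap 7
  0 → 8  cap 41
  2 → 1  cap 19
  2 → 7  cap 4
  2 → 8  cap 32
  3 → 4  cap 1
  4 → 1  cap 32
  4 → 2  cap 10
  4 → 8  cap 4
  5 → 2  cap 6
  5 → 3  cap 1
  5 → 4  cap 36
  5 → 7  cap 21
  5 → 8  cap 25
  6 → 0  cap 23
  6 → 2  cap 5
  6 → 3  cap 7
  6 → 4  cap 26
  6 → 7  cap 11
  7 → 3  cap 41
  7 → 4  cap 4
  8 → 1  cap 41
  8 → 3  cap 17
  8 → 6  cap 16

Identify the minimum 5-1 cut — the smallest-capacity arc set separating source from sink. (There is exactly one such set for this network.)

Min-cut arcs: {(3,4), (5,2), (5,4), (5,8), (7,4)} (total capacity 72)

augment #1: 5→2→1 push 6
augment #2: 5→4→1 push 32
augment #3: 5→8→1 push 25
augment #4: 5→4→2→1 push 4
augment #5: 5→3→4→2→1 push 1
augment #6: 5→7→4→2→1 push 4
max flow = 72; residual-reachable set from 5 gives S-side
cut edges (S→T): {(3,4), (5,2), (5,4), (5,8), (7,4)} total cap 72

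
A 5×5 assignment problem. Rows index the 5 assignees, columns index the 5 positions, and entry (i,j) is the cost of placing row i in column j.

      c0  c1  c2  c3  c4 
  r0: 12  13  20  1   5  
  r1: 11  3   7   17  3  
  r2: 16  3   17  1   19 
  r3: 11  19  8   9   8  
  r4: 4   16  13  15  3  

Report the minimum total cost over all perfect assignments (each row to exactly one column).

Minimum assignment cost: 19

optimal assignment: row0→col3 (cost 1), row1→col4 (cost 3), row2→col1 (cost 3), row3→col2 (cost 8), row4→col0 (cost 4)
total = 1 + 3 + 3 + 8 + 4 = 19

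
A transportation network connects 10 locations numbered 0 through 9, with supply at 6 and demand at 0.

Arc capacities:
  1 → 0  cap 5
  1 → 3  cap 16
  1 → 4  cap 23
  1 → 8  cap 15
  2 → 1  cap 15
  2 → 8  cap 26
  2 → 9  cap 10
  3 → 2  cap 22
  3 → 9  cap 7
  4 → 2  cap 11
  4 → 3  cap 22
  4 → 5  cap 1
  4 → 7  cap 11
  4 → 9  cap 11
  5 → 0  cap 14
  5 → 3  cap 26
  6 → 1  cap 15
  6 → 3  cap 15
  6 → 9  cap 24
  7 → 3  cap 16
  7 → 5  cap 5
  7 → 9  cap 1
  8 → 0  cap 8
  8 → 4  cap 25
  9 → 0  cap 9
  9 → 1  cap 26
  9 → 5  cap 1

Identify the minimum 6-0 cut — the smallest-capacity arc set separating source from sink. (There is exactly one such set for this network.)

augment #1: 6→1→0 push 5
augment #2: 6→9→0 push 9
augment #3: 6→1→8→0 push 8
augment #4: 6→9→5→0 push 1
augment #5: 6→1→4→5→0 push 1
augment #6: 6→1→4→7→5→0 push 1
augment #7: 6→9→1→4→7→5→0 push 4
max flow = 29; residual-reachable set from 6 gives S-side
cut edges (S→T): {(1,0), (4,5), (7,5), (8,0), (9,0), (9,5)} total cap 29

Min-cut arcs: {(1,0), (4,5), (7,5), (8,0), (9,0), (9,5)} (total capacity 29)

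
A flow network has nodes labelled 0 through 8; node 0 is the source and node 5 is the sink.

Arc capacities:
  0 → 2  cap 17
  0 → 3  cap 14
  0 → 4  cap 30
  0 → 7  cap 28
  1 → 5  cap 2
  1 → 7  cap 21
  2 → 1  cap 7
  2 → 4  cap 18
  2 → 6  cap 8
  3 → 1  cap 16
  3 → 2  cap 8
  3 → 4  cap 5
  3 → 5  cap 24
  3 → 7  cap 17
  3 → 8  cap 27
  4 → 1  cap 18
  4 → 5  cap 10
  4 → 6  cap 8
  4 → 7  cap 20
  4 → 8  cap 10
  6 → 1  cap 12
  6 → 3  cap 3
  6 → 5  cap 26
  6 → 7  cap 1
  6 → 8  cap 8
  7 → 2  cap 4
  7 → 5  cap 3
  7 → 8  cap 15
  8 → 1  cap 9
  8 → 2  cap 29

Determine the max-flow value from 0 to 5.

Maximum flow value: 45

augment #1: 0→3→5 bottleneck 14, total now 14
augment #2: 0→4→5 bottleneck 10, total now 24
augment #3: 0→7→5 bottleneck 3, total now 27
augment #4: 0→2→1→5 bottleneck 2, total now 29
augment #5: 0→2→6→5 bottleneck 8, total now 37
augment #6: 0→4→6→5 bottleneck 8, total now 45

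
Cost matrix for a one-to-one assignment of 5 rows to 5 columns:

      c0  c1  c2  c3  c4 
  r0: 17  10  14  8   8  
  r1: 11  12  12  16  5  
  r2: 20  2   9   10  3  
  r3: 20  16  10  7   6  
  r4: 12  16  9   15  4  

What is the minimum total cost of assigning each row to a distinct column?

Minimum assignment cost: 35

optimal assignment: row0→col3 (cost 8), row1→col0 (cost 11), row2→col1 (cost 2), row3→col2 (cost 10), row4→col4 (cost 4)
total = 8 + 11 + 2 + 10 + 4 = 35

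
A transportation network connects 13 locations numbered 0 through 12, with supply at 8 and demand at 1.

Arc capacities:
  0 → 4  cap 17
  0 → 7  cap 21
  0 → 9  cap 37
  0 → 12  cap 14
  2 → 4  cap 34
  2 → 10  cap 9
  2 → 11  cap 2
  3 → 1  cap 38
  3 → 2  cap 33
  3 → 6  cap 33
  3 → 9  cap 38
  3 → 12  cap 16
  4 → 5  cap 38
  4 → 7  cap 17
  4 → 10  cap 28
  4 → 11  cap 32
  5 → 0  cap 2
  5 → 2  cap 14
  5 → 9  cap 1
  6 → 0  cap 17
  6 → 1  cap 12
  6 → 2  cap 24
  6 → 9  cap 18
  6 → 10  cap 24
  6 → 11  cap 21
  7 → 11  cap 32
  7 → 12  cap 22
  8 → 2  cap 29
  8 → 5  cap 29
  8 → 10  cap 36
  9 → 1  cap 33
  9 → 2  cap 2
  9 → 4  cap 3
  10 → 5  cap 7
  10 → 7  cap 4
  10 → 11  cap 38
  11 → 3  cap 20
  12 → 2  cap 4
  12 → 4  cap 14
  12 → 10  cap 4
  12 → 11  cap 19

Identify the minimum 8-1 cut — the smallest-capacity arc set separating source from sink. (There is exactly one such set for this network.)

augment #1: 8→5→9→1 push 1
augment #2: 8→2→11→3→1 push 2
augment #3: 8→5→0→9→1 push 2
augment #4: 8→10→11→3→1 push 18
max flow = 23; residual-reachable set from 8 gives S-side
cut edges (S→T): {(5,0), (5,9), (11,3)} total cap 23

Min-cut arcs: {(5,0), (5,9), (11,3)} (total capacity 23)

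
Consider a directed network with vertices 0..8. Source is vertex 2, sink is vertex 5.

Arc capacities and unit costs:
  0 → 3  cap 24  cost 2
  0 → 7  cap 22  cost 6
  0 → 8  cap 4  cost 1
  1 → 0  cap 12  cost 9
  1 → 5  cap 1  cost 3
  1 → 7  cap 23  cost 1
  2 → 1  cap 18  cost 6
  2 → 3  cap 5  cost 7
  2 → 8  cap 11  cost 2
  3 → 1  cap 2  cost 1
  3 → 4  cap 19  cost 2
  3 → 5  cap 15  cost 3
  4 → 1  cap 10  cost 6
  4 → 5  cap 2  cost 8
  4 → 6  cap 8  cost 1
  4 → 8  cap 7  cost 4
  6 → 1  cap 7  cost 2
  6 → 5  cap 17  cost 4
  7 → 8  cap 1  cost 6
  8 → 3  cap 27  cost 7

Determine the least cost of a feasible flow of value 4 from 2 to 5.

Minimum cost for 4 units: 39

shortest-cost path #1: 2→1→5 push 1 @ unit cost 9 (adds 9)
shortest-cost path #2: 2→3→5 push 3 @ unit cost 10 (adds 30)
total cost = 39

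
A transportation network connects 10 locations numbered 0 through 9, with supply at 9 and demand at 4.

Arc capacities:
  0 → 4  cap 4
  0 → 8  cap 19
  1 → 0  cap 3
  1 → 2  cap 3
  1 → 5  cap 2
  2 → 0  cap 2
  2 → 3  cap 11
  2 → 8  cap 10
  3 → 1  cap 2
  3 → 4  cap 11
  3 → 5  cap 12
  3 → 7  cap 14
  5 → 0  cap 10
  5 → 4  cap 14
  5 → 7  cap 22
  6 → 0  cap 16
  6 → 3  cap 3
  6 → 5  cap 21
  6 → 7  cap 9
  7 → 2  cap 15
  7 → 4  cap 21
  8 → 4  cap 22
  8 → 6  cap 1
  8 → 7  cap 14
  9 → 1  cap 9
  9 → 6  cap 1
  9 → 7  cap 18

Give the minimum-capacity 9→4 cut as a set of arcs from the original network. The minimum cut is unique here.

augment #1: 9→7→4 push 18
augment #2: 9→1→0→4 push 3
augment #3: 9→1→5→4 push 2
augment #4: 9→6→0→4 push 1
augment #5: 9→1→2→3→4 push 3
max flow = 27; residual-reachable set from 9 gives S-side
cut edges (S→T): {(1,0), (1,2), (1,5), (9,6), (9,7)} total cap 27

Min-cut arcs: {(1,0), (1,2), (1,5), (9,6), (9,7)} (total capacity 27)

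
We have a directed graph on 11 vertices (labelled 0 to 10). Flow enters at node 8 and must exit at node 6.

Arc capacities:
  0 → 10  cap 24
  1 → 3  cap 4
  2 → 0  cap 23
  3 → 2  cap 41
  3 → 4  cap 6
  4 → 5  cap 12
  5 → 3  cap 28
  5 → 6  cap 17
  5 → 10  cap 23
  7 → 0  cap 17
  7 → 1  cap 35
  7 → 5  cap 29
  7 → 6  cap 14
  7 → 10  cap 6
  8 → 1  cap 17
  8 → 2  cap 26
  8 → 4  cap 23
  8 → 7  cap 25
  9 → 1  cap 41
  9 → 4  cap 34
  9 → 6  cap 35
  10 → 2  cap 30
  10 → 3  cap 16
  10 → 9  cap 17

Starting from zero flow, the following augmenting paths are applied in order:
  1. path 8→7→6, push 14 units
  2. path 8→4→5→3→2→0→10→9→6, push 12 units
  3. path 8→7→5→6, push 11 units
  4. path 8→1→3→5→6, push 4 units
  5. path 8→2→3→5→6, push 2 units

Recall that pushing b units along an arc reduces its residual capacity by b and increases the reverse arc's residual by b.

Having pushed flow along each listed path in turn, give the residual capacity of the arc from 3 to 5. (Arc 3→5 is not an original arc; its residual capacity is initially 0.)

after path 1 (8→7→6, push 14): res(3,5)=0
after path 2 (8→4→5→3→2→0→10→9→6, push 12): res(3,5)=12
after path 3 (8→7→5→6, push 11): res(3,5)=12
after path 4 (8→1→3→5→6, push 4): res(3,5)=8
after path 5 (8→2→3→5→6, push 2): res(3,5)=6

Residual capacity of (3,5): 6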